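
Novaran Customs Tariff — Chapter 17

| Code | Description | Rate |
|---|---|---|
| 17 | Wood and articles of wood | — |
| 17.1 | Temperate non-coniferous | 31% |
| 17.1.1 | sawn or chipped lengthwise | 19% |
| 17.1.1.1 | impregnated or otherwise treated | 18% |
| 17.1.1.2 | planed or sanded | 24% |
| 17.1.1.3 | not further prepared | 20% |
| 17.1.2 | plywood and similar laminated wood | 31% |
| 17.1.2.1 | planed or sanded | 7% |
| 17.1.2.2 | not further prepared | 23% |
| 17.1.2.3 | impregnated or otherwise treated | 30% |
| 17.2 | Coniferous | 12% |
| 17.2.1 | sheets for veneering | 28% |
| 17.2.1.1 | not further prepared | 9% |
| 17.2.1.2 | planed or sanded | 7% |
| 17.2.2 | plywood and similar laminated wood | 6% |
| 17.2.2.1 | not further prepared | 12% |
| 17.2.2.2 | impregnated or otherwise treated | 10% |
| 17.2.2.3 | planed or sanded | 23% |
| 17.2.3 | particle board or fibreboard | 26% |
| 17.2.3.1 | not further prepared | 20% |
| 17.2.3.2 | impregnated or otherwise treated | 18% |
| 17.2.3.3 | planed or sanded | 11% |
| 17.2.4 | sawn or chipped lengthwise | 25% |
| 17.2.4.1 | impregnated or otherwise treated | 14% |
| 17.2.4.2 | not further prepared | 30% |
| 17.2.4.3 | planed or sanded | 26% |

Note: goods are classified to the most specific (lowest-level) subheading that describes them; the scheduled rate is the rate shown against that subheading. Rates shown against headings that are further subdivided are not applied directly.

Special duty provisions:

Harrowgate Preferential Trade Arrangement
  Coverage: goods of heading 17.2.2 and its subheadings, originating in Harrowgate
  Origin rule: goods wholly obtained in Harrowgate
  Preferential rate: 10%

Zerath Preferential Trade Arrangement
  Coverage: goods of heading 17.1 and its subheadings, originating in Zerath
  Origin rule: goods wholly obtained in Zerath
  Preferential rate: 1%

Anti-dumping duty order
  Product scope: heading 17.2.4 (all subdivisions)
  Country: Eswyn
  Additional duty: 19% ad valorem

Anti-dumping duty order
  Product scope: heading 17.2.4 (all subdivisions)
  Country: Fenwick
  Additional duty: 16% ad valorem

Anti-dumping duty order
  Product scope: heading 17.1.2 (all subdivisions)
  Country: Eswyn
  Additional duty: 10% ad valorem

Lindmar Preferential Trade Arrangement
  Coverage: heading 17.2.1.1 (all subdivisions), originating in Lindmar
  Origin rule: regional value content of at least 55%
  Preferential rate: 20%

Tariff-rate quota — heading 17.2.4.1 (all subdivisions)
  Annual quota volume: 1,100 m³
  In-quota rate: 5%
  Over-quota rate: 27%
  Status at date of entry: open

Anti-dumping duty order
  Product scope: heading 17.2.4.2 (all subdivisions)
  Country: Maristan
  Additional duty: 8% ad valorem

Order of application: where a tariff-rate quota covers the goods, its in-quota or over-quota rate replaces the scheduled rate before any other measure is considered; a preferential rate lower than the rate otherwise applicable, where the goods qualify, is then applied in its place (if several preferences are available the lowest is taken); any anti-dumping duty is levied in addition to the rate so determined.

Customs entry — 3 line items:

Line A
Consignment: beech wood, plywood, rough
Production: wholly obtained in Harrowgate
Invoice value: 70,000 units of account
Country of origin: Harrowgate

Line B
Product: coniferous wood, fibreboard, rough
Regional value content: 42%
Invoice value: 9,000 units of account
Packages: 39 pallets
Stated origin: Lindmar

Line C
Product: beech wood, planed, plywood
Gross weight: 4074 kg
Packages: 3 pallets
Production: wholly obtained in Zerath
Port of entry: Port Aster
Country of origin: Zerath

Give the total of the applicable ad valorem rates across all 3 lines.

44%

Line A: beech → 17.1; plywood → 17.1.2; rough → 17.1.2.2. Scheduled 23%. Harrowgate agreement on 17.2.2: 17.1.2.2 not covered. → 23%.
Line B: coniferous → 17.2; fibreboard → 17.2.3; rough → 17.2.3.1. Scheduled 20%. Lindmar agreement on 17.2.1.1: 17.2.3.1 not covered. → 20%.
Line C: beech → 17.1; plywood → 17.1.2; planed → 17.1.2.1. Scheduled 7%. Zerath agreement on 17.1: wholly obtained → 1% available; preferential 1%. → 1%.
Sum: 23% + 20% + 1% = 44%.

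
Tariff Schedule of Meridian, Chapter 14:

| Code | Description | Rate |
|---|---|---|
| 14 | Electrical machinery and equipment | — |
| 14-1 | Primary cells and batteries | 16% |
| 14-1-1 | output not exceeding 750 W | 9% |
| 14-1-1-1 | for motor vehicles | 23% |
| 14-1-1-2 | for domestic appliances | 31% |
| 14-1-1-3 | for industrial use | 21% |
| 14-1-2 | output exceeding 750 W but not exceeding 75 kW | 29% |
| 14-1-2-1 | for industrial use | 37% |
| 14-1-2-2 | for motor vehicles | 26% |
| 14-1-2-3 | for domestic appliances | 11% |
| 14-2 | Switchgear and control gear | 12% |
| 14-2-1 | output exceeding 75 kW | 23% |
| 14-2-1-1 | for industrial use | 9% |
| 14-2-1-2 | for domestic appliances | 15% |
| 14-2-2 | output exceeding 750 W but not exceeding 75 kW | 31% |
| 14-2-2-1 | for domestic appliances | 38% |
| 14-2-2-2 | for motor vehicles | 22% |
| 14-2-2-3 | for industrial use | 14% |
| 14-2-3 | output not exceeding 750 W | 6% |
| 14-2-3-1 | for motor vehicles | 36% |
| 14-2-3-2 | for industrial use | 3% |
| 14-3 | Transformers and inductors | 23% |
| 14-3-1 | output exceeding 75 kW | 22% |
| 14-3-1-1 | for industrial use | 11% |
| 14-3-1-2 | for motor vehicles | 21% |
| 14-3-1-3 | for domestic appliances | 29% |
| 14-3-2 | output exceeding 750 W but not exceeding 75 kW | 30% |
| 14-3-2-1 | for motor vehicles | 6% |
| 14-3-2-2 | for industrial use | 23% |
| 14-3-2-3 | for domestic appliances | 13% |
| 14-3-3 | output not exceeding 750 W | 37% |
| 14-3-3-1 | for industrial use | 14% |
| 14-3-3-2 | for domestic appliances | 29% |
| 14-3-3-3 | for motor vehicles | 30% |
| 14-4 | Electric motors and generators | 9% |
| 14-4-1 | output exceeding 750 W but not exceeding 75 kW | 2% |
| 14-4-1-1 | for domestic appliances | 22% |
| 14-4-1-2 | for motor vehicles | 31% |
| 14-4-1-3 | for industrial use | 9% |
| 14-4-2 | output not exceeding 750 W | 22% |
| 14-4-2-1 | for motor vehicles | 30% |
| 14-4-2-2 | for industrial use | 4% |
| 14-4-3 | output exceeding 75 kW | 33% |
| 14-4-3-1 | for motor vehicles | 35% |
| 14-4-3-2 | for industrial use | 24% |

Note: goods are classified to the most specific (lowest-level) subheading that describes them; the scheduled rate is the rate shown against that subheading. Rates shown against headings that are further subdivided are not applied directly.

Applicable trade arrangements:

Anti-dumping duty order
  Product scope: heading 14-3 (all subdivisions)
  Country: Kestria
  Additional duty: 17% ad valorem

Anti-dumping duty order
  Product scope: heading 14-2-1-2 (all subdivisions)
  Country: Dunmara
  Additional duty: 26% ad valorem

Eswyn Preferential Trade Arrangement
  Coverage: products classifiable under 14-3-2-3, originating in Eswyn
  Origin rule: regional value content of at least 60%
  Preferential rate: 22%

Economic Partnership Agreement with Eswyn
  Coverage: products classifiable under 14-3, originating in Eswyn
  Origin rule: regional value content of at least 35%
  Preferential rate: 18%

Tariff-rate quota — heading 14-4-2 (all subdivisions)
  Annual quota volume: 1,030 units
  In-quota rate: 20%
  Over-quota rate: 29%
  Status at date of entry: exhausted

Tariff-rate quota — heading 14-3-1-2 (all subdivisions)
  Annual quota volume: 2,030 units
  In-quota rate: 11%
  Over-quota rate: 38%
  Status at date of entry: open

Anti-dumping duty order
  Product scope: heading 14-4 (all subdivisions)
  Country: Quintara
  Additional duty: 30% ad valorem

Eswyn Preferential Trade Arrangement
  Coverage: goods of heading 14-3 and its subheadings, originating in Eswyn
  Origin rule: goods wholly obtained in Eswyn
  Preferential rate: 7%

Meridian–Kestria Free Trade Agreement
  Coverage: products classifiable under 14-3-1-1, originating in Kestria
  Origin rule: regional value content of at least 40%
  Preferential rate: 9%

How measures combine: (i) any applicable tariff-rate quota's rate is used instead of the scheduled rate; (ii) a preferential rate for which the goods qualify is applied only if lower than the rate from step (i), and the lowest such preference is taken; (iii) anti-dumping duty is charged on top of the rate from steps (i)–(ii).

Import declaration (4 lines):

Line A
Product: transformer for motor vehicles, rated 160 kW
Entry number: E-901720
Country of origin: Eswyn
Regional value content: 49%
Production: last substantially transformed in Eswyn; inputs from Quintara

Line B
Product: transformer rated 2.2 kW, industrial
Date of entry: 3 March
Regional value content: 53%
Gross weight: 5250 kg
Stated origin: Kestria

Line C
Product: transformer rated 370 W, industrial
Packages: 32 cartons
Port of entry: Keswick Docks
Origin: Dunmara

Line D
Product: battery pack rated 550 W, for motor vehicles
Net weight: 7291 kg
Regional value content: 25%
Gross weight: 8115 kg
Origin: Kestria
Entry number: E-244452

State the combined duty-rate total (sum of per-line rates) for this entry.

88%

Line A: transformer → 14-3; rated 160 kW → 14-3-1; for motor vehicles → 14-3-1-2. Scheduled 21%. quota on 14-3-1-2 open → in-quota 11%; Eswyn agreement on 14-3-2-3: 14-3-1-2 not covered; Eswyn agreement on 14-3: RVC ≥ 35% → 18% available; Eswyn agreement on 14-3: not wholly obtained; preference 18% not lower than 11% → no reduction. → 11%.
Line B: transformer → 14-3; rated 2.2 kW → 14-3-2; industrial → 14-3-2-2. Scheduled 23%. Kestria agreement on 14-3-1-1: 14-3-2-2 not covered; anti-dumping (Kestria, 14-3): +17%; total 23% + 17% = 40%. → 40%.
Line C: transformer → 14-3; rated 370 W → 14-3-3; industrial → 14-3-3-1. Scheduled 14%. No special measure applies. → 14%.
Line D: battery pack → 14-1; rated 550 W → 14-1-1; for motor vehicles → 14-1-1-1. Scheduled 23%. Kestria agreement on 14-3-1-1: 14-1-1-1 not covered. → 23%.
Sum: 11% + 40% + 14% + 23% = 88%.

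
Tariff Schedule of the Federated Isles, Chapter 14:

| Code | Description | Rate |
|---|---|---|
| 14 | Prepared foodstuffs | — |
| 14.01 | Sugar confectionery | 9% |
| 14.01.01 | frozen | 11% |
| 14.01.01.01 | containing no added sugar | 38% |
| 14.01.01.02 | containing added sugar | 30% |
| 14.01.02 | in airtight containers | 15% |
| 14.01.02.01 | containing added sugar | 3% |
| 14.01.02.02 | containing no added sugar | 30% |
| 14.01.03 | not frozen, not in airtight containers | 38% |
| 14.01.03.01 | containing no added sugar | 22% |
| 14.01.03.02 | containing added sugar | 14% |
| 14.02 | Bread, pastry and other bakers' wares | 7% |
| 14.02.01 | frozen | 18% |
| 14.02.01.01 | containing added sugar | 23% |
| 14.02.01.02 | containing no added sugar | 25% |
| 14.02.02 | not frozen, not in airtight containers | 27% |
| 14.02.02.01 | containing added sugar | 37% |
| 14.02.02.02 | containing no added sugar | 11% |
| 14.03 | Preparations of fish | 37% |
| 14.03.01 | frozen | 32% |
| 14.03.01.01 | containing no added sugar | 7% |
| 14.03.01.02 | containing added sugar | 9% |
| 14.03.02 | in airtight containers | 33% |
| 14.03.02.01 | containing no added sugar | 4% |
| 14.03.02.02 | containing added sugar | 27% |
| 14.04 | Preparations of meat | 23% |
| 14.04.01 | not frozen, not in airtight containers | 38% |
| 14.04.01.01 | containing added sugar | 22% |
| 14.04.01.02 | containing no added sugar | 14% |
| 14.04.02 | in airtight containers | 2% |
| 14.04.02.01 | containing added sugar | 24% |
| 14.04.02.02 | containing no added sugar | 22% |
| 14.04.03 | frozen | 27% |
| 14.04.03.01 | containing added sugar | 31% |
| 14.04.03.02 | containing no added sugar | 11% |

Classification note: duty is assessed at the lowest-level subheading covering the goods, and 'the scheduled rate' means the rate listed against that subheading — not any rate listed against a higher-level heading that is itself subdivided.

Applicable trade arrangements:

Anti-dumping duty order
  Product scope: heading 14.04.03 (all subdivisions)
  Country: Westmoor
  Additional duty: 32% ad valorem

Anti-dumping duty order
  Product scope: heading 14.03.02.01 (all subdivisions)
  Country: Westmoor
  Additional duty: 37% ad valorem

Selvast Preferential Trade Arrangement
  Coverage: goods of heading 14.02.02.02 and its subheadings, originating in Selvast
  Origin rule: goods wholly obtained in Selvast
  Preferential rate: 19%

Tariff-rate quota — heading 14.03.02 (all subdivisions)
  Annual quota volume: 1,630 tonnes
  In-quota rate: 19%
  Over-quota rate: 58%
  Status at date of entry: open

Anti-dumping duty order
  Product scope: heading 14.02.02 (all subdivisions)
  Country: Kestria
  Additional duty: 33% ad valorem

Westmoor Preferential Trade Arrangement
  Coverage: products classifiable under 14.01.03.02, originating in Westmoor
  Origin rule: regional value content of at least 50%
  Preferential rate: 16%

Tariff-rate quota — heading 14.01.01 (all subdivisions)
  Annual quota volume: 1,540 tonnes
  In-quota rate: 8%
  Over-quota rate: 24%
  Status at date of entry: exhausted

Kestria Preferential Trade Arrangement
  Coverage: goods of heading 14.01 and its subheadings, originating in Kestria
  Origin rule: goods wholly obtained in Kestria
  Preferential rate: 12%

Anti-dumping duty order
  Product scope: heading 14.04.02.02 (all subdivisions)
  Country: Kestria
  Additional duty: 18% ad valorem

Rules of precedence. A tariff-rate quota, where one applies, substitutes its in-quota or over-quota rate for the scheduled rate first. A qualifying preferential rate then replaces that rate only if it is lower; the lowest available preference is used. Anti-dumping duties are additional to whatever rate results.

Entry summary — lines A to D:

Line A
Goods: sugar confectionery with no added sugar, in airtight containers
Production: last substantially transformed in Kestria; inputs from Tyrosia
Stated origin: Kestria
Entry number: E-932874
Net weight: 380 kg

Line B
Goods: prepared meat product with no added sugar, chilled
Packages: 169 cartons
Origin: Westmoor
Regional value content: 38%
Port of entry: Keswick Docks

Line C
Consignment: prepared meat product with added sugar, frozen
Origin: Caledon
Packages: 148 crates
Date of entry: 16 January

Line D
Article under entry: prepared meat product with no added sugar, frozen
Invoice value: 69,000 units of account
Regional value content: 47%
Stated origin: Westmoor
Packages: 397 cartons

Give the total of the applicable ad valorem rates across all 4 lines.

118%

Line A: sugar confectionery → 14.01; in airtight containers → 14.01.02; with no added sugar → 14.01.02.02. Scheduled 30%. Kestria agreement on 14.01: not wholly obtained. → 30%.
Line B: prepared meat product → 14.04; chilled → 14.04.01; with no added sugar → 14.04.01.02. Scheduled 14%. Westmoor agreement on 14.01.03.02: 14.04.01.02 not covered. → 14%.
Line C: prepared meat product → 14.04; frozen → 14.04.03; with added sugar → 14.04.03.01. Scheduled 31%. No special measure applies. → 31%.
Line D: prepared meat product → 14.04; frozen → 14.04.03; with no added sugar → 14.04.03.02. Scheduled 11%. Westmoor agreement on 14.01.03.02: 14.04.03.02 not covered; anti-dumping (Westmoor, 14.04.03): +32%; total 11% + 32% = 43%. → 43%.
Sum: 30% + 14% + 31% + 43% = 118%.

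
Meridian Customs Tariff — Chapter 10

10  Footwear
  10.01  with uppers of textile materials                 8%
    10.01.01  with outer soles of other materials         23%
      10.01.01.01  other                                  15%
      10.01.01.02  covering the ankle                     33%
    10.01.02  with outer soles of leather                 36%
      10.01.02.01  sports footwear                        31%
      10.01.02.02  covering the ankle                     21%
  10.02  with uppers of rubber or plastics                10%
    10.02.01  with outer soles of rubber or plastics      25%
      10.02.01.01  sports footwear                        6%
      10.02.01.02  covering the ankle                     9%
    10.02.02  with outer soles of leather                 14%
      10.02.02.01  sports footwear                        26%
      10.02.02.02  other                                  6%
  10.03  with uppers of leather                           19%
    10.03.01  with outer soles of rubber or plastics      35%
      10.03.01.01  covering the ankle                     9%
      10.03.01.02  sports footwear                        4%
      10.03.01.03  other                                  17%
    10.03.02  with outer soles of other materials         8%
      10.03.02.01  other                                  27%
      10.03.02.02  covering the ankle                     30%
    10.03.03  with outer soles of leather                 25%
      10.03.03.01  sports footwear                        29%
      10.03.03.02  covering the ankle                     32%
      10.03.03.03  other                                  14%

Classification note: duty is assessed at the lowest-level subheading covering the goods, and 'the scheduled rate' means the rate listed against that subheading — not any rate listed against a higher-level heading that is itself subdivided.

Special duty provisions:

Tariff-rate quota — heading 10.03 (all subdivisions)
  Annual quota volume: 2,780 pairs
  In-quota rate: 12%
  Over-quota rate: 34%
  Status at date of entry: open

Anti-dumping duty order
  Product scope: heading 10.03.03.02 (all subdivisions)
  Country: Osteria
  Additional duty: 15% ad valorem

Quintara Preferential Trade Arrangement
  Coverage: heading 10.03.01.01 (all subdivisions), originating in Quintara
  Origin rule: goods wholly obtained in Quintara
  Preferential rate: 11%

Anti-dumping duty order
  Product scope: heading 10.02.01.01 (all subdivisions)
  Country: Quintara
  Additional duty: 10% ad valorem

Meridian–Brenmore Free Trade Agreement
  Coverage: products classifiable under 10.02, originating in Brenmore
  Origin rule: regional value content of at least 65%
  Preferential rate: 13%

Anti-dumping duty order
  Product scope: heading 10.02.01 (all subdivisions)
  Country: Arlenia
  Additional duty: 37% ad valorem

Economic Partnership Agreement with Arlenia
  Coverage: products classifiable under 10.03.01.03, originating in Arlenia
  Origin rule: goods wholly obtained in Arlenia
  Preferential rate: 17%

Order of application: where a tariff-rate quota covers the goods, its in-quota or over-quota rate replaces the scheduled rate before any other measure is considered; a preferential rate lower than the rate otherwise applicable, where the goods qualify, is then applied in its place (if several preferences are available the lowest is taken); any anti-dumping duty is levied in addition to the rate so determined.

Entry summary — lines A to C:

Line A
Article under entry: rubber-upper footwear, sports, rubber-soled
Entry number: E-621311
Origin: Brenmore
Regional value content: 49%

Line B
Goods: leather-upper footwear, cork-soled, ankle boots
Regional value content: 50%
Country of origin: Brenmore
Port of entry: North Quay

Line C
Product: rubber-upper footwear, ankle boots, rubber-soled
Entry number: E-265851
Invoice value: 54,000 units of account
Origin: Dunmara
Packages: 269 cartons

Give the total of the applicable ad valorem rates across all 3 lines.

27%

Line A: rubber-upper → 10.02; rubber-soled → 10.02.01; sports → 10.02.01.01. Scheduled 6%. Brenmore agreement on 10.02: RVC < 65%. → 6%.
Line B: leather-upper → 10.03; cork-soled → 10.03.02; ankle boots → 10.03.02.02. Scheduled 30%. quota on 10.03 open → in-quota 12%; Brenmore agreement on 10.02: 10.03.02.02 not covered. → 12%.
Line C: rubber-upper → 10.02; rubber-soled → 10.02.01; ankle boots → 10.02.01.02. Scheduled 9%. No special measure applies. → 9%.
Sum: 6% + 12% + 9% = 27%.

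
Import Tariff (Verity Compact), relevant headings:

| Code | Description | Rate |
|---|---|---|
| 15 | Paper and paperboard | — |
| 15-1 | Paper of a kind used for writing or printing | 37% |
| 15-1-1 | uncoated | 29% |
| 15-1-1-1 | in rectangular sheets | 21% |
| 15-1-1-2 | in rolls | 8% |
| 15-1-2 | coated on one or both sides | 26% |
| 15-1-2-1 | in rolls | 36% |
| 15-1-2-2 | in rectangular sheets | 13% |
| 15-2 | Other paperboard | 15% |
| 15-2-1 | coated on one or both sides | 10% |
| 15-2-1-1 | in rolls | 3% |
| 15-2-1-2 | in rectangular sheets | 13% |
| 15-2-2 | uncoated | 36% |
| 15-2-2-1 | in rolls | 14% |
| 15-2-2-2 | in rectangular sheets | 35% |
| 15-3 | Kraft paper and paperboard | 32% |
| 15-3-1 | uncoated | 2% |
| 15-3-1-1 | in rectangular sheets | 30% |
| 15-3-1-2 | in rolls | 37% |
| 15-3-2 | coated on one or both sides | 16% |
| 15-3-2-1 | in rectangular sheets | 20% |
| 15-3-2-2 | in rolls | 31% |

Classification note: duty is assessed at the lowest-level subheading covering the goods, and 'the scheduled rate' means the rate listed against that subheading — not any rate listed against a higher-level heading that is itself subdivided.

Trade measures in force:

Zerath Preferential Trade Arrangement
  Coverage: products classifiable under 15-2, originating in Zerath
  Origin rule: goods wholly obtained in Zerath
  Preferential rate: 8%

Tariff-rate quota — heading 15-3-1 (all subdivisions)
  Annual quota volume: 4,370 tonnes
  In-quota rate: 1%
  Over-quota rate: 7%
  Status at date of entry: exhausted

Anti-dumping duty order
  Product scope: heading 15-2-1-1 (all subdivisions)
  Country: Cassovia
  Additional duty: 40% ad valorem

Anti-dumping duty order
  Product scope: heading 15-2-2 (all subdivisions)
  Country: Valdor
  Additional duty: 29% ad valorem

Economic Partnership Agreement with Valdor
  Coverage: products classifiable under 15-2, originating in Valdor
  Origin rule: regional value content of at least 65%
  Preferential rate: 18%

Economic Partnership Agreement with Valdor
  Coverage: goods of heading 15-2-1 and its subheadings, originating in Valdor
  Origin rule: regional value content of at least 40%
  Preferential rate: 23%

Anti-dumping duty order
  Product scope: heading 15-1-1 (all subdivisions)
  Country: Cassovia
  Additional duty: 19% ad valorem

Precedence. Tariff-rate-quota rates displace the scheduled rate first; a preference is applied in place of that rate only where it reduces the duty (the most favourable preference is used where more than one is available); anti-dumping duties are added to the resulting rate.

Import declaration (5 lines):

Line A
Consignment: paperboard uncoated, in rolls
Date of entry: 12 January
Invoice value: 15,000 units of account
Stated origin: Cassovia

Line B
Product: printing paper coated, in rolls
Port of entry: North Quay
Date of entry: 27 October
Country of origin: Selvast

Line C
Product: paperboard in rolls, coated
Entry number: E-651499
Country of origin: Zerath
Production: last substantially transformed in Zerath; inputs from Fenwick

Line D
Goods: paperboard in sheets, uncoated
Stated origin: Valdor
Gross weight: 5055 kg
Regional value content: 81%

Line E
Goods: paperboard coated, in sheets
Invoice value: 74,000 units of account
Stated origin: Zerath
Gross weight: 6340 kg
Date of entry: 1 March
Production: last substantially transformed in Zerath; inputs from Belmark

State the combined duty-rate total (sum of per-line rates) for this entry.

Line A: paperboard → 15-2; uncoated → 15-2-2; in rolls → 15-2-2-1. Scheduled 14%. No special measure applies. → 14%.
Line B: printing paper → 15-1; coated → 15-1-2; in rolls → 15-1-2-1. Scheduled 36%. No special measure applies. → 36%.
Line C: paperboard → 15-2; coated → 15-2-1; in rolls → 15-2-1-1. Scheduled 3%. Zerath agreement on 15-2: not wholly obtained. → 3%.
Line D: paperboard → 15-2; uncoated → 15-2-2; in sheets → 15-2-2-2. Scheduled 35%. Valdor agreement on 15-2: RVC ≥ 65% → 18% available; Valdor agreement on 15-2-1: 15-2-2-2 not covered; preferential 18%; anti-dumping (Valdor, 15-2-2): +29%; total 18% + 29% = 47%. → 47%.
Line E: paperboard → 15-2; coated → 15-2-1; in sheets → 15-2-1-2. Scheduled 13%. Zerath agreement on 15-2: not wholly obtained. → 13%.
Sum: 14% + 36% + 3% + 47% + 13% = 113%.

113%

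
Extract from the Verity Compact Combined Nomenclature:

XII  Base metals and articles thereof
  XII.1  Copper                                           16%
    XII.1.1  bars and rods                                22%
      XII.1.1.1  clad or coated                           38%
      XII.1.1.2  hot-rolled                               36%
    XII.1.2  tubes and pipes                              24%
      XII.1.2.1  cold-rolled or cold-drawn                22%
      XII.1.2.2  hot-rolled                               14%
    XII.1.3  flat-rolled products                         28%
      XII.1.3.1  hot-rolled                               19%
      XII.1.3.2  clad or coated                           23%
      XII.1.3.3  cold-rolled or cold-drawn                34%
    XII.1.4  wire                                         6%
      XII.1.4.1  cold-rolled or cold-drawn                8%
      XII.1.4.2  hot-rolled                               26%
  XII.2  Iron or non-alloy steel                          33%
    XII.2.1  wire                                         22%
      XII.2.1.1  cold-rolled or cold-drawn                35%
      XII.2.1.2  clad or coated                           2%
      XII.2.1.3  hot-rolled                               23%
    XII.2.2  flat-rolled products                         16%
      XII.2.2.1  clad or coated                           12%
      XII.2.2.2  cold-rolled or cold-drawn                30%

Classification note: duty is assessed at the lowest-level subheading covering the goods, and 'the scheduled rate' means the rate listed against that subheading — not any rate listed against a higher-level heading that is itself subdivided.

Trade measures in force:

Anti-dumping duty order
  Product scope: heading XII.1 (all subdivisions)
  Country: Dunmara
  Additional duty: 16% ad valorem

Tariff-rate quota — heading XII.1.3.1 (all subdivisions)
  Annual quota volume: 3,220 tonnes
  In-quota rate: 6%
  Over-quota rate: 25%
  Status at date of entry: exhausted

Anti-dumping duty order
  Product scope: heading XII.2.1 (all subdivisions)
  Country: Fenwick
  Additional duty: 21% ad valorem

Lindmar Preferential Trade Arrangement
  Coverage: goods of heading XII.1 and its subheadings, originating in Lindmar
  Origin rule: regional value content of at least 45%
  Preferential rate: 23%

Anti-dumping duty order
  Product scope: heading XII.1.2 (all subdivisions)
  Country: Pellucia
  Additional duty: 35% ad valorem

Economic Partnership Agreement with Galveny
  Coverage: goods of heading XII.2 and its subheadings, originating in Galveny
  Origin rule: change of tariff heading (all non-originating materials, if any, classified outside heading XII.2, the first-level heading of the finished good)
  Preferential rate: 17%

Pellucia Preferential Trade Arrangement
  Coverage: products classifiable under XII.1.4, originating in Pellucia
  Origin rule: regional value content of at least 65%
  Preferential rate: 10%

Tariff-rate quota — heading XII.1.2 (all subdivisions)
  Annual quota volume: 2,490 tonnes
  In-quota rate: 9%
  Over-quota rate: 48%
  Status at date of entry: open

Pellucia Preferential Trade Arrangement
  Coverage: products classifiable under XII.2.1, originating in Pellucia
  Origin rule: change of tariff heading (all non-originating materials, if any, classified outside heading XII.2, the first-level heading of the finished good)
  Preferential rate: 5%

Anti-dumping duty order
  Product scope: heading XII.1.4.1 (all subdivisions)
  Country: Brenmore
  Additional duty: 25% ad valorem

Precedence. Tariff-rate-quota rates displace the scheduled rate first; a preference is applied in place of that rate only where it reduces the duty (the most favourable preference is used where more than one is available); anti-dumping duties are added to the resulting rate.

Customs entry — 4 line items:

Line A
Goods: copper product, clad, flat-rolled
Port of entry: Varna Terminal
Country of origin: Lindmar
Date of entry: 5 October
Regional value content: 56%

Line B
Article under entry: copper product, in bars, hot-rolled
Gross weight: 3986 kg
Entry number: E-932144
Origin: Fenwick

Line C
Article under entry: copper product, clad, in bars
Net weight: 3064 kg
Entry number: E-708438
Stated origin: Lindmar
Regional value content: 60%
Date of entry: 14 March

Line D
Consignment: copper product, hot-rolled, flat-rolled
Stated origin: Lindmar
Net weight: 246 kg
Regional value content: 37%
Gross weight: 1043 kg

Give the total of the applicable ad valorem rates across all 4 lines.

Line A: copper → XII.1; flat-rolled → XII.1.3; clad → XII.1.3.2. Scheduled 23%. Lindmar agreement on XII.1: RVC ≥ 45% → 23% available; preference 23% not lower than 23% → no reduction. → 23%.
Line B: copper → XII.1; in bars → XII.1.1; hot-rolled → XII.1.1.2. Scheduled 36%. No special measure applies. → 36%.
Line C: copper → XII.1; in bars → XII.1.1; clad → XII.1.1.1. Scheduled 38%. Lindmar agreement on XII.1: RVC ≥ 45% → 23% available; preferential 23%. → 23%.
Line D: copper → XII.1; flat-rolled → XII.1.3; hot-rolled → XII.1.3.1. Scheduled 19%. quota on XII.1.3.1 exhausted → over-quota 25%; Lindmar agreement on XII.1: RVC < 45%. → 25%.
Sum: 23% + 36% + 23% + 25% = 107%.

107%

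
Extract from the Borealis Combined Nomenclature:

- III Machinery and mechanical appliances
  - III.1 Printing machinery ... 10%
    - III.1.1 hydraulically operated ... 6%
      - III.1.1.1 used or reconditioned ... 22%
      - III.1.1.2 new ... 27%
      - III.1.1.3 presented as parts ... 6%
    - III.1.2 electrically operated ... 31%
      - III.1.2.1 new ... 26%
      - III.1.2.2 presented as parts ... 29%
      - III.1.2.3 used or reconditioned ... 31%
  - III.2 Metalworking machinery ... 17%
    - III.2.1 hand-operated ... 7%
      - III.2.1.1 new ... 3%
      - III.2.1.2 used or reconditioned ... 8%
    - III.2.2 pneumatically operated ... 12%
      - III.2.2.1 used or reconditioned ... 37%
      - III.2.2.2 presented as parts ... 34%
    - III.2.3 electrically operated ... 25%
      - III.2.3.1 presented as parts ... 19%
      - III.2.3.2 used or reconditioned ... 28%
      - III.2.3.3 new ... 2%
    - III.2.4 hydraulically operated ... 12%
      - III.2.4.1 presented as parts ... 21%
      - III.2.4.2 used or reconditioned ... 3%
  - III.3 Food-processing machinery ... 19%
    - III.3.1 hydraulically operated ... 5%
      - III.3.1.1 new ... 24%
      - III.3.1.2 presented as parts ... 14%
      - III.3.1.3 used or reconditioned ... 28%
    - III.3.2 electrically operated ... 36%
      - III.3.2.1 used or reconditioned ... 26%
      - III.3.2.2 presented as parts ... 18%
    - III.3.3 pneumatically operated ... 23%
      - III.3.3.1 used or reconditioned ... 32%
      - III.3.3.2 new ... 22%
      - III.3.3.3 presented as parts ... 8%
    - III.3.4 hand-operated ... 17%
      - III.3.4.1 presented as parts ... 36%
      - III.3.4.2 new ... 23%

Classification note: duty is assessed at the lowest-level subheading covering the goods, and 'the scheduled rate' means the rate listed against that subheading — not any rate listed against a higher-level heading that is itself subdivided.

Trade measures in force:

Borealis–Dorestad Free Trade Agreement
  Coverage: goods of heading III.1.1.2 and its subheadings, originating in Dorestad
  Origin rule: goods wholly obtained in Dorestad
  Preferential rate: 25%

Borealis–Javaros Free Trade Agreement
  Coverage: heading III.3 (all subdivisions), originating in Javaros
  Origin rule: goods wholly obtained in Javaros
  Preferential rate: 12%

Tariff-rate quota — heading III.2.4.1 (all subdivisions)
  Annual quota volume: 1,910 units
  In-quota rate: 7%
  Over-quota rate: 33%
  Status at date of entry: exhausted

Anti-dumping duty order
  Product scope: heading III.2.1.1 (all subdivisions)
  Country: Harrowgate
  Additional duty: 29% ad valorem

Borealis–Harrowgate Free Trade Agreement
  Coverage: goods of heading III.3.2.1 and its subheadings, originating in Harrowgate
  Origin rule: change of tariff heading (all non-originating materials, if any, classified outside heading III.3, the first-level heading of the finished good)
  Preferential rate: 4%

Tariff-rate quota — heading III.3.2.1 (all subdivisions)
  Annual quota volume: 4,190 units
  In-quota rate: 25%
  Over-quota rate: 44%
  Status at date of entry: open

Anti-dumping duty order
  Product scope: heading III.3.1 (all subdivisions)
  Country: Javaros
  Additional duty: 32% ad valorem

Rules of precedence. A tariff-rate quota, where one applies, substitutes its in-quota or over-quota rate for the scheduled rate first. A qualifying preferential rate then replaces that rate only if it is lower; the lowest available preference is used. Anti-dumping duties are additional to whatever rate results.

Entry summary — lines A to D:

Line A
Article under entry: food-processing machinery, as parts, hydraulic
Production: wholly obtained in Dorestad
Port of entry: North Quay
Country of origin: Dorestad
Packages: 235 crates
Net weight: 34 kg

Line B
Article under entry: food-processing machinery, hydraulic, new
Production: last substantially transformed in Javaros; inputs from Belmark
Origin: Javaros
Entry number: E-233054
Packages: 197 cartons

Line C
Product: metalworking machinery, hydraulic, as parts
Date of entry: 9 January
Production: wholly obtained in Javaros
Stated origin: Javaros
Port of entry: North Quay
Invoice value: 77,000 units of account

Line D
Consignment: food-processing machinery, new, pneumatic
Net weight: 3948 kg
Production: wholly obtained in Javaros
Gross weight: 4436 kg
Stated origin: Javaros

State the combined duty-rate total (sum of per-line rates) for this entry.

115%

Line A: food-processing → III.3; hydraulic → III.3.1; as parts → III.3.1.2. Scheduled 14%. Dorestad agreement on III.1.1.2: III.3.1.2 not covered. → 14%.
Line B: food-processing → III.3; hydraulic → III.3.1; new → III.3.1.1. Scheduled 24%. Javaros agreement on III.3: not wholly obtained; anti-dumping (Javaros, III.3.1): +32%; total 24% + 32% = 56%. → 56%.
Line C: metalworking → III.2; hydraulic → III.2.4; as parts → III.2.4.1. Scheduled 21%. quota on III.2.4.1 exhausted → over-quota 33%; Javaros agreement on III.3: III.2.4.1 not covered. → 33%.
Line D: food-processing → III.3; pneumatic → III.3.3; new → III.3.3.2. Scheduled 22%. Javaros agreement on III.3: wholly obtained → 12% available; preferential 12%. → 12%.
Sum: 14% + 56% + 33% + 12% = 115%.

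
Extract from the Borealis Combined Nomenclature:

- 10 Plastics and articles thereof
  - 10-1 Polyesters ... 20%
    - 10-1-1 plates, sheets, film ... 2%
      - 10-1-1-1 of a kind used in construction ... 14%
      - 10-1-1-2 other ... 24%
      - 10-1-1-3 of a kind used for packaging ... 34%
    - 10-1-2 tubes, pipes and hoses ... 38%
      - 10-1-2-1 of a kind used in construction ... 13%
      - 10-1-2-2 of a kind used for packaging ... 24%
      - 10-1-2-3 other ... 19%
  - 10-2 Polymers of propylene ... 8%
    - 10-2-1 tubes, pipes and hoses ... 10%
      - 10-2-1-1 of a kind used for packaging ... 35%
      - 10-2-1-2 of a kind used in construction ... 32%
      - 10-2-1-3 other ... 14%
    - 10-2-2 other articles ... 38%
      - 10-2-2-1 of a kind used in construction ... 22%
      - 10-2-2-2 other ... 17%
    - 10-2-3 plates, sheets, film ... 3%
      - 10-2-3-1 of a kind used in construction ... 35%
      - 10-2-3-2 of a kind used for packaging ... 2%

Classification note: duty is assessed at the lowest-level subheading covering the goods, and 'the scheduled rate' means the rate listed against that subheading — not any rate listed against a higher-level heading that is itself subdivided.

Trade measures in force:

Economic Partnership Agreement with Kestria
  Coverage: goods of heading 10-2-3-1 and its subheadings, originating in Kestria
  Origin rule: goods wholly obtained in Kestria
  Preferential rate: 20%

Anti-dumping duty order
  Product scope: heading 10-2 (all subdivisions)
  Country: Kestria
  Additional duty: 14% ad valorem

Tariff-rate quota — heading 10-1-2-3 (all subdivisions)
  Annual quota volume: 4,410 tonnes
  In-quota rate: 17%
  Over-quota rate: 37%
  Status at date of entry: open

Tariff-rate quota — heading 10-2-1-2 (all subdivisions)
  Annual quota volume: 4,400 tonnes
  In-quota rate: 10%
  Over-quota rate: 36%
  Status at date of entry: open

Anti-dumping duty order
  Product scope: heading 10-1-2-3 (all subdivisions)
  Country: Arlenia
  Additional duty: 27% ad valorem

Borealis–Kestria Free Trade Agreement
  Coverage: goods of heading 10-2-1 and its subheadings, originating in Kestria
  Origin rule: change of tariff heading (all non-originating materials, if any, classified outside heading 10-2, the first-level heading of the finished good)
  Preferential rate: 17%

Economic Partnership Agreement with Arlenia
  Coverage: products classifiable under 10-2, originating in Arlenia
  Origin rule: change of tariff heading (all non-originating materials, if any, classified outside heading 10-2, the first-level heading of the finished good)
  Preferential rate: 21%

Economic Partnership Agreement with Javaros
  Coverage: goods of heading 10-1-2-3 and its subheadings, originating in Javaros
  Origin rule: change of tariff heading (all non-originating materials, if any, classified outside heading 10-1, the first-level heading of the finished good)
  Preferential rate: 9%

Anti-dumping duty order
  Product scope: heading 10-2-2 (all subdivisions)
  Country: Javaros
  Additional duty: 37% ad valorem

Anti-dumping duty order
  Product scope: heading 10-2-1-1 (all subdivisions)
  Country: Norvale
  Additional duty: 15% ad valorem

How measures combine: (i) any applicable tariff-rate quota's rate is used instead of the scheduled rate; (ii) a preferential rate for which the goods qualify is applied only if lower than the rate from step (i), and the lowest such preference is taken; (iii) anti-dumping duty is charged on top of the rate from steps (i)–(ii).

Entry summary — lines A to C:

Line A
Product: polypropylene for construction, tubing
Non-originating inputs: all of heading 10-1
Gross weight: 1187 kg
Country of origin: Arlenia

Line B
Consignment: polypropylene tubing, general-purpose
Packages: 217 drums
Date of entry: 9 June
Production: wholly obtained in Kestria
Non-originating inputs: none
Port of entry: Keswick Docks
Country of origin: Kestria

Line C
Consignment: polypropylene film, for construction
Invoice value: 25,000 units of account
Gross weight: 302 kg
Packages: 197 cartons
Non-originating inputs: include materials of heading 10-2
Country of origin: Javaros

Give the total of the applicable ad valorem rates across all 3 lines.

Line A: polypropylene → 10-2; tubing → 10-2-1; for construction → 10-2-1-2. Scheduled 32%. quota on 10-2-1-2 open → in-quota 10%; Arlenia agreement on 10-2: CTH met → 21% available; preference 21% not lower than 10% → no reduction. → 10%.
Line B: polypropylene → 10-2; tubing → 10-2-1; general-purpose → 10-2-1-3. Scheduled 14%. Kestria agreement on 10-2-3-1: 10-2-1-3 not covered; Kestria agreement on 10-2-1: CTH met → 17% available; preference 17% not lower than 14% → no reduction; anti-dumping (Kestria, 10-2): +14%; total 14% + 14% = 28%. → 28%.
Line C: polypropylene → 10-2; film → 10-2-3; for construction → 10-2-3-1. Scheduled 35%. Javaros agreement on 10-1-2-3: 10-2-3-1 not covered. → 35%.
Sum: 10% + 28% + 35% = 73%.

73%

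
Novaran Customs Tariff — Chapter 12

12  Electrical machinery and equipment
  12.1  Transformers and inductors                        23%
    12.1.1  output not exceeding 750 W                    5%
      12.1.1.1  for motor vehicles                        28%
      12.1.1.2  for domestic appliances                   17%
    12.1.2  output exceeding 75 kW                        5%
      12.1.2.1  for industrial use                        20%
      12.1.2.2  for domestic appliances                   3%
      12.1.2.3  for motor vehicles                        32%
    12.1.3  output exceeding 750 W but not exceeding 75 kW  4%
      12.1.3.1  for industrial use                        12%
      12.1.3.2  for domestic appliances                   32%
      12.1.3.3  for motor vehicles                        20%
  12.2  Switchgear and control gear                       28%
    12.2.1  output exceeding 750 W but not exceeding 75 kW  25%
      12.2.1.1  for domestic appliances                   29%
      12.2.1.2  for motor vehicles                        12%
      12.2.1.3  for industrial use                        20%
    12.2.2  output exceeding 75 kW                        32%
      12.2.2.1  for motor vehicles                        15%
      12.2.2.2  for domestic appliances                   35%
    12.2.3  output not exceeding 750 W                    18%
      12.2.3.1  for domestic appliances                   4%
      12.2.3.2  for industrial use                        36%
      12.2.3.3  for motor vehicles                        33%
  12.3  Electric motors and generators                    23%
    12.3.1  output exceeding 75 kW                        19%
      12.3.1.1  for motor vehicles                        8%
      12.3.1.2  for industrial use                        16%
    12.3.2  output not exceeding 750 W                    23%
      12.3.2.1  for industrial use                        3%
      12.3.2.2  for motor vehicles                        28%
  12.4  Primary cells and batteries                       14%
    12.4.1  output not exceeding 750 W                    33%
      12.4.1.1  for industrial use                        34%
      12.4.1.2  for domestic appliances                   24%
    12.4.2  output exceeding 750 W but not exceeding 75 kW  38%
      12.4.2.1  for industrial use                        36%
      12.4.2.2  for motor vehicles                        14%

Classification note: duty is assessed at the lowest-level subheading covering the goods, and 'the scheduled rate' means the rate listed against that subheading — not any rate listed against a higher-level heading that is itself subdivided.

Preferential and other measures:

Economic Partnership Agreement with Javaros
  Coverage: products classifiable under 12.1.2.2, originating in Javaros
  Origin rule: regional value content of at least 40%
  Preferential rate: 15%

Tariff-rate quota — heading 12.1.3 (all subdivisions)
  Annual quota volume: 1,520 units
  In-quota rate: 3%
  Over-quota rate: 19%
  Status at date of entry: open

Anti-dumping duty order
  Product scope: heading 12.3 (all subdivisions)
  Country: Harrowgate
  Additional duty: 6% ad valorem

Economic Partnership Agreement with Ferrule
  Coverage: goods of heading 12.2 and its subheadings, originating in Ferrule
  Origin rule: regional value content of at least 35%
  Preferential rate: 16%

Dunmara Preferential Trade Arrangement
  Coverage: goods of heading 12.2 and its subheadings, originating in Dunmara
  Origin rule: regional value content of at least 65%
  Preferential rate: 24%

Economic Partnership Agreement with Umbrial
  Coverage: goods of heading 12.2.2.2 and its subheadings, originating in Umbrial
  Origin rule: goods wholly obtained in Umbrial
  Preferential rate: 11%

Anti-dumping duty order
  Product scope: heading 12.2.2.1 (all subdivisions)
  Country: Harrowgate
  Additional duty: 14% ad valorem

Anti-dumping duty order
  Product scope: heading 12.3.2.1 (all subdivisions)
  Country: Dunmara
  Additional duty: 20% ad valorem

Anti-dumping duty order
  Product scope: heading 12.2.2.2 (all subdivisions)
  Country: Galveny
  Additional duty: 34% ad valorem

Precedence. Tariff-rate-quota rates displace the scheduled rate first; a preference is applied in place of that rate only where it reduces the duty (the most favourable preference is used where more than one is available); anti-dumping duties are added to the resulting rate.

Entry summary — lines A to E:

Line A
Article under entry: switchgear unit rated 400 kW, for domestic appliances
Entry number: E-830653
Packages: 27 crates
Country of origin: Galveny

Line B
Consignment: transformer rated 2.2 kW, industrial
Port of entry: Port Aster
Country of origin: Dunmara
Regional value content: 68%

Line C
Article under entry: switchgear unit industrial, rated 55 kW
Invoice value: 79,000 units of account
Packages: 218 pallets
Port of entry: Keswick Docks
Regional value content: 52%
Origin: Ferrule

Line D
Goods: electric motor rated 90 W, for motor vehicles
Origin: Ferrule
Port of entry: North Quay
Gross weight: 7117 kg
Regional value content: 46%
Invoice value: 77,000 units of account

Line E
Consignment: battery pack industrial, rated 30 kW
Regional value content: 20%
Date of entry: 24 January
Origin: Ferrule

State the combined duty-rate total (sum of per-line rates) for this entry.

152%

Line A: switchgear unit → 12.2; rated 400 kW → 12.2.2; for domestic appliances → 12.2.2.2. Scheduled 35%. anti-dumping (Galveny, 12.2.2.2): +34%; total 35% + 34% = 69%. → 69%.
Line B: transformer → 12.1; rated 2.2 kW → 12.1.3; industrial → 12.1.3.1. Scheduled 12%. quota on 12.1.3 open → in-quota 3%; Dunmara agreement on 12.2: 12.1.3.1 not covered. → 3%.
Line C: switchgear unit → 12.2; rated 55 kW → 12.2.1; industrial → 12.2.1.3. Scheduled 20%. Ferrule agreement on 12.2: RVC ≥ 35% → 16% available; preferential 16%. → 16%.
Line D: electric motor → 12.3; rated 90 W → 12.3.2; for motor vehicles → 12.3.2.2. Scheduled 28%. Ferrule agreement on 12.2: 12.3.2.2 not covered. → 28%.
Line E: battery pack → 12.4; rated 30 kW → 12.4.2; industrial → 12.4.2.1. Scheduled 36%. Ferrule agreement on 12.2: 12.4.2.1 not covered. → 36%.
Sum: 69% + 3% + 16% + 28% + 36% = 152%.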